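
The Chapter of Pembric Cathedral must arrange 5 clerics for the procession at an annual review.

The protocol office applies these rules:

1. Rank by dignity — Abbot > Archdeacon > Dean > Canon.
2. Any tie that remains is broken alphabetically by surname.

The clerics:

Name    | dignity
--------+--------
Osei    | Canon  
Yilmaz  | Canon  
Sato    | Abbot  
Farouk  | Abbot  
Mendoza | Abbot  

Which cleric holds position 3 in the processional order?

Sato

By dignity: Farouk, Mendoza and Sato (Abbot); then Osei and Yilmaz (Canon).
Among Farouk, Mendoza and Sato, alphabetically by surname: Farouk before Mendoza before Sato.
Among Osei and Yilmaz, alphabetically by surname: Osei before Yilmaz.
Order: Farouk, Mendoza, Sato, Osei, Yilmaz.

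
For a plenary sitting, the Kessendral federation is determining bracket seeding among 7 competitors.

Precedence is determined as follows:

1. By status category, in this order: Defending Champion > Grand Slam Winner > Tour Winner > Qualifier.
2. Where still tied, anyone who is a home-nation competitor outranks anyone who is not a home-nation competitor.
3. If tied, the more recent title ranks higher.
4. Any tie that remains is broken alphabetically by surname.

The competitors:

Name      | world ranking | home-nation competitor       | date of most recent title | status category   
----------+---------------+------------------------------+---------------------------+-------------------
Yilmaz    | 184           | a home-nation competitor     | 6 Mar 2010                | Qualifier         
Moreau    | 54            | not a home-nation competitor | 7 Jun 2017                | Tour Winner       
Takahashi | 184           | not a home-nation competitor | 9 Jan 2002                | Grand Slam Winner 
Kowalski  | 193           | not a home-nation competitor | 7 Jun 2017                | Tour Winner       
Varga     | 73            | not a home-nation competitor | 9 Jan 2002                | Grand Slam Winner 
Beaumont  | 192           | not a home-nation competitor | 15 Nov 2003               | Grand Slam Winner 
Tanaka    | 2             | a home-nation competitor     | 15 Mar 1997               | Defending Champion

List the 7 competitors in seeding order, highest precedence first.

Tanaka, Beaumont, Takahashi, Varga, Kowalski, Moreau, Yilmaz

By status category: Tanaka (Defending Champion); then Beaumont, Takahashi and Varga (Grand Slam Winner); then Kowalski and Moreau (Tour Winner); then Yilmaz (Qualifier).
Beaumont, Takahashi and Varga are each not a home-nation competitor, so the next rule applies.
Among Beaumont, Takahashi and Varga, by date of most recent title (later first): Beaumont (15 Nov 2003) before Takahashi and Varga (9 Jan 2002).
Among Takahashi and Varga, alphabetically by surname: Takahashi before Varga.
Kowalski and Moreau are each not a home-nation competitor, so the next rule applies.
Kowalski and Moreau both have date of most recent title 7 Jun 2017, so the next rule applies.
Among Kowalski and Moreau, alphabetically by surname: Kowalski before Moreau.
Full order: Tanaka, Beaumont, Takahashi, Varga, Kowalski, Moreau, Yilmaz.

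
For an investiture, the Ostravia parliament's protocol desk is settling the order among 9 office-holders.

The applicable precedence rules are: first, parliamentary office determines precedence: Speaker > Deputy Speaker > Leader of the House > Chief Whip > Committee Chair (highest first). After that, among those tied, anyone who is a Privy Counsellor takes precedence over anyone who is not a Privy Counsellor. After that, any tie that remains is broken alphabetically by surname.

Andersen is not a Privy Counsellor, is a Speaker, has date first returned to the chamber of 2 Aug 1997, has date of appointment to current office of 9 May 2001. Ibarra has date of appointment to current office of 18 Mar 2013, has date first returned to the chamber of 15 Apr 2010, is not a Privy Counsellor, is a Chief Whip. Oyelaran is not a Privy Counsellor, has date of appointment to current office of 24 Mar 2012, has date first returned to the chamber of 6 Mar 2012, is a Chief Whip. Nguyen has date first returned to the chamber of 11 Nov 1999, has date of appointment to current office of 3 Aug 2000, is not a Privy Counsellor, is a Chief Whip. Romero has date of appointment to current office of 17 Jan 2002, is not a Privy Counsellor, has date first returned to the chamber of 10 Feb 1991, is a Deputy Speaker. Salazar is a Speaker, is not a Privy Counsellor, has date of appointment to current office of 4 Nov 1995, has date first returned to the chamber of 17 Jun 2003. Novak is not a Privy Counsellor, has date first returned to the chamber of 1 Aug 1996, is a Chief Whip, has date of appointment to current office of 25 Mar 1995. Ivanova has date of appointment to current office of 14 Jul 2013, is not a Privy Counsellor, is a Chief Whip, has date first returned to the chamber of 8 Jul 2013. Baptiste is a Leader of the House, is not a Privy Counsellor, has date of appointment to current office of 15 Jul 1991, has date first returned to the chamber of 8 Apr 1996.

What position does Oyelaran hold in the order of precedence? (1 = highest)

9

By parliamentary office: Andersen and Salazar (Speaker); then Romero (Deputy Speaker); then Baptiste (Leader of the House); then Ibarra, Ivanova, Nguyen, Novak and Oyelaran (Chief Whip).
Andersen and Salazar are each not a Privy Counsellor, so the next rule applies.
Among Andersen and Salazar, alphabetically by surname: Andersen before Salazar.
Ibarra, Ivanova, Nguyen, Novak and Oyelaran are each not a Privy Counsellor, so the next rule applies.
Among Ibarra, Ivanova, Nguyen, Novak and Oyelaran, alphabetically by surname: Ibarra before Ivanova before Nguyen before Novak before Oyelaran.
Order: Andersen, Salazar, Romero, Baptiste, Ibarra, Ivanova, Nguyen, Novak, Oyelaran. So position 9.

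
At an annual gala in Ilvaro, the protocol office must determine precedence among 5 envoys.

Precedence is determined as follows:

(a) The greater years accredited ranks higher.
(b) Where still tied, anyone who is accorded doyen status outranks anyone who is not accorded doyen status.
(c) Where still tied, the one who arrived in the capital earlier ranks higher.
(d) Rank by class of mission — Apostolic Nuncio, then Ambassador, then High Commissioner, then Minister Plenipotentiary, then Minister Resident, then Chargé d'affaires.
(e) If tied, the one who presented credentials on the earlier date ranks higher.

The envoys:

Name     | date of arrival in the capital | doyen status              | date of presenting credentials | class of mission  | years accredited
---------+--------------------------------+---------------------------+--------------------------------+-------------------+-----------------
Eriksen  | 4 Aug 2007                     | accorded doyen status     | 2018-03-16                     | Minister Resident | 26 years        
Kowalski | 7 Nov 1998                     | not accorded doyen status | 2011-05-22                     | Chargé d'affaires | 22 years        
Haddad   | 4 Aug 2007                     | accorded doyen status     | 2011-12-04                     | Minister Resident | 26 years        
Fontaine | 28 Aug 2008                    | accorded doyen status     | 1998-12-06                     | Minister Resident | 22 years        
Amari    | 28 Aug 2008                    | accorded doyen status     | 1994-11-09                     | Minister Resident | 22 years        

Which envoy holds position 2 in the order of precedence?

Eriksen

By years accredited (higher first): Haddad and Eriksen (both 26 years); then Amari, Fontaine and Kowalski (each 22 years).
Haddad and Eriksen are each accorded doyen status, so the next rule applies.
Haddad and Eriksen both have date of arrival in the capital 4 Aug 2007, so the next rule applies.
Haddad and Eriksen are each Minister Resident, so the next rule applies.
Among Haddad and Eriksen, by date of presenting credentials (earlier first): Haddad (2011-12-04) before Eriksen (2018-03-16).
Among Amari, Fontaine and Kowalski, accorded doyen status before not accorded doyen status: Amari and Fontaine (accorded doyen status) before Kowalski (not accorded doyen status).
Amari and Fontaine both have date of arrival in the capital 28 Aug 2008, so the next rule applies.
Amari and Fontaine are each Minister Resident, so the next rule applies.
Among Amari and Fontaine, by date of presenting credentials (earlier first): Amari (1994-11-09) before Fontaine (1998-12-06).
Order: Haddad, Eriksen, Amari, Fontaine, Kowalski.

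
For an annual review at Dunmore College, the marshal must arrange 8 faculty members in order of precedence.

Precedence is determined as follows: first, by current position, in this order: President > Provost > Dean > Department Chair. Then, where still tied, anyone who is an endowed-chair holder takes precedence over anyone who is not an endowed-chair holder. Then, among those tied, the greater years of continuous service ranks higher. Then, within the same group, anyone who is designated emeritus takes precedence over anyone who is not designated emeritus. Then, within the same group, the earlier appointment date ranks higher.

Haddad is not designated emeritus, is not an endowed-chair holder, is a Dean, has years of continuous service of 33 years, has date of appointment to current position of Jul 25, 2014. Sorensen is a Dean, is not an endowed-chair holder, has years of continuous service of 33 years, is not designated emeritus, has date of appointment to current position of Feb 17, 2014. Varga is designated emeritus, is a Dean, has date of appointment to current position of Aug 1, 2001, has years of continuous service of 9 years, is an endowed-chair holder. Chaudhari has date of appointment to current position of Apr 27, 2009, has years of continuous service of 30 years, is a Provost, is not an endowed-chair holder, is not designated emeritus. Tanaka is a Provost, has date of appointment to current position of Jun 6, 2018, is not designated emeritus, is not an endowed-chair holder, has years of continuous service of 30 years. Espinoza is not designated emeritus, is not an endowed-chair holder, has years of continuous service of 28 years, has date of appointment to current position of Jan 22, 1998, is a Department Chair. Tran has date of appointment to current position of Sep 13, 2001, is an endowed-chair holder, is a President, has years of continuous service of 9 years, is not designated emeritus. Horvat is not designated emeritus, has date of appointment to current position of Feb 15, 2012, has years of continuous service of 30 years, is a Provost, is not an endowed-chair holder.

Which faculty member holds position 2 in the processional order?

By current position: Tran (President); then Chaudhari, Horvat and Tanaka (Provost); then Varga, Sorensen and Haddad (Dean); then Espinoza (Department Chair).
Chaudhari, Horvat and Tanaka are each not an endowed-chair holder, so the next rule applies.
Chaudhari, Horvat and Tanaka all have years of continuous service 30 years, so the next rule applies.
Chaudhari, Horvat and Tanaka are each not designated emeritus, so the next rule applies.
Among Chaudhari, Horvat and Tanaka, by date of appointment to current position (earlier first): Chaudhari (Apr 27, 2009) before Horvat (Feb 15, 2012) before Tanaka (Jun 6, 2018).
Among Varga, Sorensen and Haddad, an endowed-chair holder before not an endowed-chair holder: Varga (an endowed-chair holder) before Sorensen and Haddad (not an endowed-chair holder).
Sorensen and Haddad both have years of continuous service 33 years, so the next rule applies.
Sorensen and Haddad are each not designated emeritus, so the next rule applies.
Among Sorensen and Haddad, by date of appointment to current position (earlier first): Sorensen (Feb 17, 2014) before Haddad (Jul 25, 2014).
Order: Tran, Chaudhari, Horvat, Tanaka, Varga, Sorensen, Haddad, Espinoza.

Chaudhari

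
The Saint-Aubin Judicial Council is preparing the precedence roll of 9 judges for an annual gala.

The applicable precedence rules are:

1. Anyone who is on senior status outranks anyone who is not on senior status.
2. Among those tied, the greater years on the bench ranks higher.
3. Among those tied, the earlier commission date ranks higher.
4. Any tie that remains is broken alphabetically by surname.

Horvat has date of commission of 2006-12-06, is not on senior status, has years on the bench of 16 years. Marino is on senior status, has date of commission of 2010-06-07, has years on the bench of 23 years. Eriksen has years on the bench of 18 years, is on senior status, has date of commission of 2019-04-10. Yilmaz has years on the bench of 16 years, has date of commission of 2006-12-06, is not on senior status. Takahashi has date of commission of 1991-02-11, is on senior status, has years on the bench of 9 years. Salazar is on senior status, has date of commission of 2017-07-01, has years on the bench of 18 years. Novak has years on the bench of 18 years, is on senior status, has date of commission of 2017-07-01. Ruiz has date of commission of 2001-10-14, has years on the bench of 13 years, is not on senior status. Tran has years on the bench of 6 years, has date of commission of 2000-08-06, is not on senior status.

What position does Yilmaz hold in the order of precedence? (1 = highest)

7

By the first rule: Marino, Novak, Salazar, Eriksen and Takahashi (each on senior status); then Horvat, Yilmaz, Ruiz and Tran (each not on senior status).
Among Marino, Novak, Salazar, Eriksen and Takahashi, by years on the bench (higher first): Marino (23 years) before Novak, Salazar and Eriksen (18 years) before Takahashi (9 years).
Among Novak, Salazar and Eriksen, by date of commission (earlier first): Novak and Salazar (2017-07-01) before Eriksen (2019-04-10).
Among Novak and Salazar, alphabetically by surname: Novak before Salazar.
Among Horvat, Yilmaz, Ruiz and Tran, by years on the bench (higher first): Horvat and Yilmaz (16 years) before Ruiz (13 years) before Tran (6 years).
Horvat and Yilmaz both have date of commission 2006-12-06, so the next rule applies.
Among Horvat and Yilmaz, alphabetically by surname: Horvat before Yilmaz.
Order: Marino, Novak, Salazar, Eriksen, Takahashi, Horvat, Yilmaz, Ruiz, Tran. So position 7.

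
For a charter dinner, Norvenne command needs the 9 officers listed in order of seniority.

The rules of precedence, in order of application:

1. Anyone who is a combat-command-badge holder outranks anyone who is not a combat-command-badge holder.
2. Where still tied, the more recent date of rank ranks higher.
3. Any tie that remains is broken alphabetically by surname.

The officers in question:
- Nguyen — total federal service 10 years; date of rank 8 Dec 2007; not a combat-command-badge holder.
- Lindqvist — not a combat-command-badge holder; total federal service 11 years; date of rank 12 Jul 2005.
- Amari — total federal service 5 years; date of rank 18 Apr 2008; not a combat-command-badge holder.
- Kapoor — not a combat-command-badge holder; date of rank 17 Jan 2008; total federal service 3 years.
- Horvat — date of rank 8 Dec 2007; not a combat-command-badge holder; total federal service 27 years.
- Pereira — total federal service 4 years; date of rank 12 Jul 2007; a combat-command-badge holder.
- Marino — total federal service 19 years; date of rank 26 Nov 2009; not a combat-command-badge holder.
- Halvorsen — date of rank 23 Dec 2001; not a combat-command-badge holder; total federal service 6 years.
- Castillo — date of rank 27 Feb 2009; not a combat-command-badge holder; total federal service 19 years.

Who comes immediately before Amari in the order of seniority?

By the first rule: Pereira (a combat-command-badge holder); then Marino, Castillo, Amari, Kapoor, Horvat, Nguyen, Lindqvist and Halvorsen (each not a combat-command-badge holder).
Among Marino, Castillo, Amari, Kapoor, Horvat, Nguyen, Lindqvist and Halvorsen, by date of rank (later first): Marino (26 Nov 2009) before Castillo (27 Feb 2009) before Amari (18 Apr 2008) before Kapoor (17 Jan 2008) before Horvat and Nguyen (8 Dec 2007) before Lindqvist (12 Jul 2005) before Halvorsen (23 Dec 2001).
Among Horvat and Nguyen, alphabetically by surname: Horvat before Nguyen.
Order: Pereira, Marino, Castillo, Amari, Kapoor, Horvat, Nguyen, Lindqvist, Halvorsen.

Castillo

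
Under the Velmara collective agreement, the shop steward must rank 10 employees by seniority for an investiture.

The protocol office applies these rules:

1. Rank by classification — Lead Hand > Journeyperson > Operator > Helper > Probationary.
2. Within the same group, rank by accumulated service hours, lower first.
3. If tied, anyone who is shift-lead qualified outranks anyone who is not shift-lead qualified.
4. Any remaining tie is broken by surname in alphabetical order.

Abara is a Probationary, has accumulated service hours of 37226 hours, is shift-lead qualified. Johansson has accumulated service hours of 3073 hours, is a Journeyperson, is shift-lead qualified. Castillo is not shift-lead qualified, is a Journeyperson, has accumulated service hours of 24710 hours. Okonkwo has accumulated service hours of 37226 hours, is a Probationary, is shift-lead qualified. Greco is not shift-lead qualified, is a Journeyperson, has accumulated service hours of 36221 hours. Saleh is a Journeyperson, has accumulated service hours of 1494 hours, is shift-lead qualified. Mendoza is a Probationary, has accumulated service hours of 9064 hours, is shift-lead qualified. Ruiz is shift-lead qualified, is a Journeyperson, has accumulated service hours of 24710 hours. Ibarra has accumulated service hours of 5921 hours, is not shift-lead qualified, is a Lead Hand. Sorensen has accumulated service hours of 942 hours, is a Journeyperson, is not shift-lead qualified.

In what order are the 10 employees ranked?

Ibarra, Sorensen, Saleh, Johansson, Ruiz, Castillo, Greco, Mendoza, Abara, Okonkwo

By classification: Ibarra (Lead Hand); then Sorensen, Saleh, Johansson, Ruiz, Castillo and Greco (Journeyperson); then Mendoza, Abara and Okonkwo (Probationary).
Among Sorensen, Saleh, Johansson, Ruiz, Castillo and Greco, by accumulated service hours (lower first): Sorensen (942 hours) before Saleh (1494 hours) before Johansson (3073 hours) before Ruiz and Castillo (24710 hours) before Greco (36221 hours).
Among Ruiz and Castillo, shift-lead qualified before not shift-lead qualified: Ruiz (shift-lead qualified) before Castillo (not shift-lead qualified).
Among Mendoza, Abara and Okonkwo, by accumulated service hours (lower first): Mendoza (9064 hours) before Abara and Okonkwo (37226 hours).
Abara and Okonkwo are each shift-lead qualified, so the next rule applies.
Among Abara and Okonkwo, alphabetically by surname: Abara before Okonkwo.
Full order: Ibarra, Sorensen, Saleh, Johansson, Ruiz, Castillo, Greco, Mendoza, Abara, Okonkwo.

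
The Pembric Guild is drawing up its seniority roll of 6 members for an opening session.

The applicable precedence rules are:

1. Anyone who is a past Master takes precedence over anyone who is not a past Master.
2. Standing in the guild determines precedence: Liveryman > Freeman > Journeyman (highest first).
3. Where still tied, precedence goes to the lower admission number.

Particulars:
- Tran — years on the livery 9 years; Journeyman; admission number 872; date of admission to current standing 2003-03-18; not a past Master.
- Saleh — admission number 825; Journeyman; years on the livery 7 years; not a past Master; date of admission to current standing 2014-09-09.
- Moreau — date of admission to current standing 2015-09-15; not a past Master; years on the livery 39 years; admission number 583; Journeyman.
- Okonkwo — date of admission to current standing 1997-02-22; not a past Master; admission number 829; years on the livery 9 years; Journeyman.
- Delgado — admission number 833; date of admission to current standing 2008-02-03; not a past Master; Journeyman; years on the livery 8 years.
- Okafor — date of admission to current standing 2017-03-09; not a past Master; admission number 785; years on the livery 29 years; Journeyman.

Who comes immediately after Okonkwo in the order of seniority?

Delgado

By the first rule: Moreau, Okafor, Saleh, Okonkwo, Delgado and Tran (each not a past Master).
Moreau, Okafor, Saleh, Okonkwo, Delgado and Tran are each Journeyman, so the next rule applies.
Among Moreau, Okafor, Saleh, Okonkwo, Delgado and Tran, by admission number (lower first): Moreau (583) before Okafor (785) before Saleh (825) before Okonkwo (829) before Delgado (833) before Tran (872).
Order: Moreau, Okafor, Saleh, Okonkwo, Delgado, Tran.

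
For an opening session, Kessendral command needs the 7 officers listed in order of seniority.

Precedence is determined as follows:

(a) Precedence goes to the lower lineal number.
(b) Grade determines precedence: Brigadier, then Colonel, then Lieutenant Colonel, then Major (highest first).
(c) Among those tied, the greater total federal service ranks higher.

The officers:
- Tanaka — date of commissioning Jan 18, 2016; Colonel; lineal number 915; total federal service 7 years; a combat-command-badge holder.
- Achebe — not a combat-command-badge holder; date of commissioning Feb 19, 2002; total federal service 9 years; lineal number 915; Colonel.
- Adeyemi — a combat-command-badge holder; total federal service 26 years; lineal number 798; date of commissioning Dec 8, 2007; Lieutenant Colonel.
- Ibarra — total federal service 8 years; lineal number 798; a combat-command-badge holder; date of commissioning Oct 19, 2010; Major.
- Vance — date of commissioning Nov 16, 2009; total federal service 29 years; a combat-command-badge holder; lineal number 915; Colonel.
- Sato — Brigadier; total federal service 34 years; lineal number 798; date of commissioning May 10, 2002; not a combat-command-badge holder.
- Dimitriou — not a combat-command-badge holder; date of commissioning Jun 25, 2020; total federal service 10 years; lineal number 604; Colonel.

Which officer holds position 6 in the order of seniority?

Achebe

By lineal number (lower first): Dimitriou (604); then Sato, Adeyemi and Ibarra (each 798); then Vance, Achebe and Tanaka (each 915).
Among Sato, Adeyemi and Ibarra, by grade: Sato (Brigadier) before Adeyemi (Lieutenant Colonel) before Ibarra (Major).
Vance, Achebe and Tanaka are each Colonel, so the next rule applies.
Among Vance, Achebe and Tanaka, by total federal service (higher first): Vance (29 years) before Achebe (9 years) before Tanaka (7 years).
Order: Dimitriou, Sato, Adeyemi, Ibarra, Vance, Achebe, Tanaka.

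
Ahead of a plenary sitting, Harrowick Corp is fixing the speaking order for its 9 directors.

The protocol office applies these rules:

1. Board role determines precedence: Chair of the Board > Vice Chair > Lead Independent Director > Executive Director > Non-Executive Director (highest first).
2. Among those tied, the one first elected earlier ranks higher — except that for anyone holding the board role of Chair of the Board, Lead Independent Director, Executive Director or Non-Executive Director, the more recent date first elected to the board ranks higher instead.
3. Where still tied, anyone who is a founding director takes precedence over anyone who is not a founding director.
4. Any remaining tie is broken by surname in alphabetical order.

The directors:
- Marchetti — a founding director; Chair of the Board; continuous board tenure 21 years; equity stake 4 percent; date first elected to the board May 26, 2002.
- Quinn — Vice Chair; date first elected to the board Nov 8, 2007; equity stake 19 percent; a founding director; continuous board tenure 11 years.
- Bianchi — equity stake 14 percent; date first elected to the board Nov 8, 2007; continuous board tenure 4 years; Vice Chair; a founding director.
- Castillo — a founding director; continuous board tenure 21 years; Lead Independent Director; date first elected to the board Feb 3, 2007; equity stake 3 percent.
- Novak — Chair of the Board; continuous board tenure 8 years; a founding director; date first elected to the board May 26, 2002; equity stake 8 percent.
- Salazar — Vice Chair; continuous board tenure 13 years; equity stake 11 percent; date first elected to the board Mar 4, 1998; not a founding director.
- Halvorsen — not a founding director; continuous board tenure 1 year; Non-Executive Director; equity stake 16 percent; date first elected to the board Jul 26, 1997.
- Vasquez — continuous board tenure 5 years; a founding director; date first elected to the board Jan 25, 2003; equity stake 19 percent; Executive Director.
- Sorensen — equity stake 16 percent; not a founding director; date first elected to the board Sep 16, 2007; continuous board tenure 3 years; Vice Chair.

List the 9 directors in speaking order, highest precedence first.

Marchetti, Novak, Salazar, Sorensen, Bianchi, Quinn, Castillo, Vasquez, Halvorsen

By board role: Marchetti and Novak (Chair of the Board); then Salazar, Sorensen, Bianchi and Quinn (Vice Chair); then Castillo (Lead Independent Director); then Vasquez (Executive Director); then Halvorsen (Non-Executive Director).
Marchetti and Novak both have date first elected to the board May 26, 2002, so the next rule applies.
Marchetti and Novak are each a founding director, so the next rule applies.
Among Marchetti and Novak, alphabetically by surname: Marchetti before Novak.
Among Salazar, Sorensen, Bianchi and Quinn, by date first elected to the board (earlier first): Salazar (Mar 4, 1998) before Sorensen (Sep 16, 2007) before Bianchi and Quinn (Nov 8, 2007).
Bianchi and Quinn are each a founding director, so the next rule applies.
Among Bianchi and Quinn, alphabetically by surname: Bianchi before Quinn.
Full order: Marchetti, Novak, Salazar, Sorensen, Bianchi, Quinn, Castillo, Vasquez, Halvorsen.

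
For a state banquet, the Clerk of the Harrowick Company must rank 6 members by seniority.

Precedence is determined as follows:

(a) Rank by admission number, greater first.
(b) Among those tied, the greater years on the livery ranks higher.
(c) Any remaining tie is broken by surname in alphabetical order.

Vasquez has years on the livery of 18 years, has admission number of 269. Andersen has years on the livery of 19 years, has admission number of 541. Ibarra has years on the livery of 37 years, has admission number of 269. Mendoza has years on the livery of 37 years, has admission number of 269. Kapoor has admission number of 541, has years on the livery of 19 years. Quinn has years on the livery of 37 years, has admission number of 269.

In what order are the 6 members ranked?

By admission number (higher first): Andersen and Kapoor (both 541); then Ibarra, Mendoza, Quinn and Vasquez (each 269).
Andersen and Kapoor both have years on the livery 19 years, so the next rule applies.
Among Andersen and Kapoor, alphabetically by surname: Andersen before Kapoor.
Among Ibarra, Mendoza, Quinn and Vasquez, by years on the livery (higher first): Ibarra, Mendoza and Quinn (37 years) before Vasquez (18 years).
Among Ibarra, Mendoza and Quinn, alphabetically by surname: Ibarra before Mendoza before Quinn.
Full order: Andersen, Kapoor, Ibarra, Mendoza, Quinn, Vasquez.

Andersen, Kapoor, Ibarra, Mendoza, Quinn, Vasquez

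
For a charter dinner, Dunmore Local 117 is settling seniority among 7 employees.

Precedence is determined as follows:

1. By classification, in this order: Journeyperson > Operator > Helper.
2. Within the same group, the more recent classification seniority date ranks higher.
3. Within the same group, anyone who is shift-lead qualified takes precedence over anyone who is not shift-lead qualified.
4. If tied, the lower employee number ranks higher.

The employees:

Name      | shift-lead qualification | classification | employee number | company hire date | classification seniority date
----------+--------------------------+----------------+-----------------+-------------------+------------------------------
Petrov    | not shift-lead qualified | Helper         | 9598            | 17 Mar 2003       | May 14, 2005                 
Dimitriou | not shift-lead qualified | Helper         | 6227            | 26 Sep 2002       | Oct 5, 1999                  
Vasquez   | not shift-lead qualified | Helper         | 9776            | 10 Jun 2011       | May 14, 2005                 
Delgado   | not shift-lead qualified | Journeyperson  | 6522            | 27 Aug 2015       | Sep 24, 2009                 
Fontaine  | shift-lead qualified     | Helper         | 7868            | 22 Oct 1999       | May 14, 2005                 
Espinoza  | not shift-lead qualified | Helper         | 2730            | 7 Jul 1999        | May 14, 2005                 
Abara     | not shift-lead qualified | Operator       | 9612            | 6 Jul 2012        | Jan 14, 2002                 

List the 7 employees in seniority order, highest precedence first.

Delgado, Abara, Fontaine, Espinoza, Petrov, Vasquez, Dimitriou

By classification: Delgado (Journeyperson); then Abara (Operator); then Fontaine, Espinoza, Petrov, Vasquez and Dimitriou (Helper).
Among Fontaine, Espinoza, Petrov, Vasquez and Dimitriou, by classification seniority date (later first): Fontaine, Espinoza, Petrov and Vasquez (May 14, 2005) before Dimitriou (Oct 5, 1999).
Among Fontaine, Espinoza, Petrov and Vasquez, shift-lead qualified before not shift-lead qualified: Fontaine (shift-lead qualified) before Espinoza, Petrov and Vasquez (not shift-lead qualified).
Among Espinoza, Petrov and Vasquez, by employee number (lower first): Espinoza (2730) before Petrov (9598) before Vasquez (9776).
Full order: Delgado, Abara, Fontaine, Espinoza, Petrov, Vasquez, Dimitriou.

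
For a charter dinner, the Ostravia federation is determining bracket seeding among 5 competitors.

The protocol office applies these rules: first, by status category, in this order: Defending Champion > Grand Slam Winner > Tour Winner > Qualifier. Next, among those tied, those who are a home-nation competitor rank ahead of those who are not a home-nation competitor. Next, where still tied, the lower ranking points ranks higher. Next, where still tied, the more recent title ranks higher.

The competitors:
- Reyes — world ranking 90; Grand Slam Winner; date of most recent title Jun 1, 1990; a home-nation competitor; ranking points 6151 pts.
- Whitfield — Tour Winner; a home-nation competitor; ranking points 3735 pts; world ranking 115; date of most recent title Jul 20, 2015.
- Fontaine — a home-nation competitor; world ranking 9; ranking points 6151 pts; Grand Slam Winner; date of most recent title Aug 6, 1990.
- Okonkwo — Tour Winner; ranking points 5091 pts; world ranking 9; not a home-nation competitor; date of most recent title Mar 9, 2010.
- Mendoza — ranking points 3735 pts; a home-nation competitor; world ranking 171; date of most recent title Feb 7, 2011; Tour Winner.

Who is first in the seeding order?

Fontaine

By status category: Fontaine and Reyes (Grand Slam Winner); then Whitfield, Mendoza and Okonkwo (Tour Winner).
Fontaine and Reyes are each a home-nation competitor, so the next rule applies.
Fontaine and Reyes both have ranking points 6151 pts, so the next rule applies.
Among Fontaine and Reyes, by date of most recent title (later first): Fontaine (Aug 6, 1990) before Reyes (Jun 1, 1990).
Among Whitfield, Mendoza and Okonkwo, a home-nation competitor before not a home-nation competitor: Whitfield and Mendoza (a home-nation competitor) before Okonkwo (not a home-nation competitor).
Whitfield and Mendoza both have ranking points 3735 pts, so the next rule applies.
Among Whitfield and Mendoza, by date of most recent title (later first): Whitfield (Jul 20, 2015) before Mendoza (Feb 7, 2011).
Order: Fontaine, Reyes, Whitfield, Mendoza, Okonkwo.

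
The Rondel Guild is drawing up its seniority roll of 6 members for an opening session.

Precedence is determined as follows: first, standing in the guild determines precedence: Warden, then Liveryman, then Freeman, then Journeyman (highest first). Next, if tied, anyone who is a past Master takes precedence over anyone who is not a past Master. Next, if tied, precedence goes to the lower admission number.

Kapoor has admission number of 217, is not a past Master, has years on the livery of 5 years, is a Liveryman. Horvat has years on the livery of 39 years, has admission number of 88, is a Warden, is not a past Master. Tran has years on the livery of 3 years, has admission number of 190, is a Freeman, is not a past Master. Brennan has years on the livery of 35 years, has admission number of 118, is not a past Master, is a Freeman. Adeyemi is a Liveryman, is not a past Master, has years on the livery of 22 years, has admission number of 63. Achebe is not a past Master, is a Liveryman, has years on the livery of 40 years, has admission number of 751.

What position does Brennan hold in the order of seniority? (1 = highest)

5

By standing in the guild: Horvat (Warden); then Adeyemi, Kapoor and Achebe (Liveryman); then Brennan and Tran (Freeman).
Adeyemi, Kapoor and Achebe are each not a past Master, so the next rule applies.
Among Adeyemi, Kapoor and Achebe, by admission number (lower first): Adeyemi (63) before Kapoor (217) before Achebe (751).
Brennan and Tran are each not a past Master, so the next rule applies.
Among Brennan and Tran, by admission number (lower first): Brennan (118) before Tran (190).
Order: Horvat, Adeyemi, Kapoor, Achebe, Brennan, Tran. So position 5.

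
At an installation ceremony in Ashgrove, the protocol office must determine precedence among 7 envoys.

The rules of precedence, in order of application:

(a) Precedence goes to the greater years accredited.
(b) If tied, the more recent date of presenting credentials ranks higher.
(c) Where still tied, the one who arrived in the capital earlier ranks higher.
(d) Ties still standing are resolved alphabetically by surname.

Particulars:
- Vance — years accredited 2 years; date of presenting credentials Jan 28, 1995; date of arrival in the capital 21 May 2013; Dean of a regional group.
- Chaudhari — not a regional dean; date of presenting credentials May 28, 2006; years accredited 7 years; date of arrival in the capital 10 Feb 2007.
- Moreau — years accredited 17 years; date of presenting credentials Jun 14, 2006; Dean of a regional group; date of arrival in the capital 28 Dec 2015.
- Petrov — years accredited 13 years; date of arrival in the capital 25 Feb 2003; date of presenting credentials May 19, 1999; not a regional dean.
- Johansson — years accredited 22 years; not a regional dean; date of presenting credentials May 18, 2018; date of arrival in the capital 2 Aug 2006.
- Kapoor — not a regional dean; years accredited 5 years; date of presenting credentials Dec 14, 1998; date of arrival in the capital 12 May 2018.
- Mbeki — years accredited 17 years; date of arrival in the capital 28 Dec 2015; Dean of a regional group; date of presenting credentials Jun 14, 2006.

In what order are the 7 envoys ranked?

By years accredited (higher first): Johansson (22 years); then Mbeki and Moreau (both 17 years); then Petrov (13 years); then Chaudhari (7 years); then Kapoor (5 years); then Vance (2 years).
Mbeki and Moreau both have date of presenting credentials Jun 14, 2006, so the next rule applies.
Mbeki and Moreau both have date of arrival in the capital 28 Dec 2015, so the next rule applies.
Among Mbeki and Moreau, alphabetically by surname: Mbeki before Moreau.
Full order: Johansson, Mbeki, Moreau, Petrov, Chaudhari, Kapoor, Vance.

Johansson, Mbeki, Moreau, Petrov, Chaudhari, Kapoor, Vance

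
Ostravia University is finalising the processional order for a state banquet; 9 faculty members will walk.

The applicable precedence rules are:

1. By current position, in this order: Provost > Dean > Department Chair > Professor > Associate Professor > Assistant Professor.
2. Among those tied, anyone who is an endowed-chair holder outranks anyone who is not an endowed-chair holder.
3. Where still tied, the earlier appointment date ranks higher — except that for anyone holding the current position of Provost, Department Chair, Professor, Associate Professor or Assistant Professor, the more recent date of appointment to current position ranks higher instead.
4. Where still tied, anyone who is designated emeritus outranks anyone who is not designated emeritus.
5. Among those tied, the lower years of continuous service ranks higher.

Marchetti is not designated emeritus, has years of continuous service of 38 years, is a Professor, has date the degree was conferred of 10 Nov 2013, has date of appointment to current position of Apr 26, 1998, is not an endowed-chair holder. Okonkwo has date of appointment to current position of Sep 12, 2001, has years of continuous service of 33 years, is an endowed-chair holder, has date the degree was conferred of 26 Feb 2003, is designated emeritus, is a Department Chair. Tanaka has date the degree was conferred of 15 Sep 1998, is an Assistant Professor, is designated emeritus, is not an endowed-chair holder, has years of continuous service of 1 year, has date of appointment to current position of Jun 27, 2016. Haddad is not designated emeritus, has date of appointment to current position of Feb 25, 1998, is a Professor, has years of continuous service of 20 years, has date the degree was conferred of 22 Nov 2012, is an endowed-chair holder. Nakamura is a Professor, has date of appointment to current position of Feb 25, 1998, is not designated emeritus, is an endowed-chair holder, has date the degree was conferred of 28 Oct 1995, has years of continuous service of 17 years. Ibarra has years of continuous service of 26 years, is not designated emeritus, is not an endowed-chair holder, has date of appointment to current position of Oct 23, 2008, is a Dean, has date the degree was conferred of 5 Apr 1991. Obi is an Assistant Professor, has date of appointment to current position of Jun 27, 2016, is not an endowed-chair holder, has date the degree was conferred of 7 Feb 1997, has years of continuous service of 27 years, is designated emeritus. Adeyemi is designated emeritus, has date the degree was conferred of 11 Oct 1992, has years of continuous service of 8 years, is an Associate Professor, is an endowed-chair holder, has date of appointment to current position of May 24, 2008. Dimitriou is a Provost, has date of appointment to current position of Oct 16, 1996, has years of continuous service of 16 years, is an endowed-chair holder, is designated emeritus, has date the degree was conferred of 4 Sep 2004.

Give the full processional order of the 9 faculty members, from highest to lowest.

Dimitriou, Ibarra, Okonkwo, Nakamura, Haddad, Marchetti, Adeyemi, Tanaka, Obi

By current position: Dimitriou (Provost); then Ibarra (Dean); then Okonkwo (Department Chair); then Nakamura, Haddad and Marchetti (Professor); then Adeyemi (Associate Professor); then Tanaka and Obi (Assistant Professor).
Among Nakamura, Haddad and Marchetti, an endowed-chair holder before not an endowed-chair holder: Nakamura and Haddad (an endowed-chair holder) before Marchetti (not an endowed-chair holder).
Nakamura and Haddad both have date of appointment to current position Feb 25, 1998, so the next rule applies.
Nakamura and Haddad are each not designated emeritus, so the next rule applies.
Among Nakamura and Haddad, by years of continuous service (lower first): Nakamura (17 years) before Haddad (20 years).
Tanaka and Obi are each not an endowed-chair holder, so the next rule applies.
Tanaka and Obi both have date of appointment to current position Jun 27, 2016, so the next rule applies.
Tanaka and Obi are each designated emeritus, so the next rule applies.
Among Tanaka and Obi, by years of continuous service (lower first): Tanaka (1 year) before Obi (27 years).
Full order: Dimitriou, Ibarra, Okonkwo, Nakamura, Haddad, Marchetti, Adeyemi, Tanaka, Obi.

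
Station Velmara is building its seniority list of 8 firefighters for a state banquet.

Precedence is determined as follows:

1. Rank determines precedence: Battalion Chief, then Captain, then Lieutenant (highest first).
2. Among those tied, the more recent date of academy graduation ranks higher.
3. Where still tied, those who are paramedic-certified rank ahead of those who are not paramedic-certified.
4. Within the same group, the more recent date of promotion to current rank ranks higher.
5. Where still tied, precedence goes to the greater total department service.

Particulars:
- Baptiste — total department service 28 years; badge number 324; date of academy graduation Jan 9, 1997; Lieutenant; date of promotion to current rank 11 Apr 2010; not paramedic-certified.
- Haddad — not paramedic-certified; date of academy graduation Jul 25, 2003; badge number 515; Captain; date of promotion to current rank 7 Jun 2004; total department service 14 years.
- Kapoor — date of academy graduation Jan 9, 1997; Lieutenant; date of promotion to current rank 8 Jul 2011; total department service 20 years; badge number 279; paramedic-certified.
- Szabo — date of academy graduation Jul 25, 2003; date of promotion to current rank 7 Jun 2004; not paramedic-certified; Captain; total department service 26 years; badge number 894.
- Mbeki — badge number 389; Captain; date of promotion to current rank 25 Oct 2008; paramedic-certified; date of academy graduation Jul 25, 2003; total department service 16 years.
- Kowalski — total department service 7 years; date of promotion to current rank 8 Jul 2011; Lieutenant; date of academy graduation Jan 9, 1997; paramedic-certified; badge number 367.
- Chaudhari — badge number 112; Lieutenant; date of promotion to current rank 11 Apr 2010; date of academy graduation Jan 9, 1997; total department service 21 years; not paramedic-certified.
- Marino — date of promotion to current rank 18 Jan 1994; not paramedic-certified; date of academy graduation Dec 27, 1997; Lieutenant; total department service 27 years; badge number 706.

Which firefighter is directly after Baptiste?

Chaudhari

By rank: Mbeki, Szabo and Haddad (Captain); then Marino, Kapoor, Kowalski, Baptiste and Chaudhari (Lieutenant).
Mbeki, Szabo and Haddad all have date of academy graduation Jul 25, 2003, so the next rule applies.
Among Mbeki, Szabo and Haddad, paramedic-certified before not paramedic-certified: Mbeki (paramedic-certified) before Szabo and Haddad (not paramedic-certified).
Szabo and Haddad both have date of promotion to current rank 7 Jun 2004, so the next rule applies.
Among Szabo and Haddad, by total department service (higher first): Szabo (26 years) before Haddad (14 years).
Among Marino, Kapoor, Kowalski, Baptiste and Chaudhari, by date of academy graduation (later first): Marino (Dec 27, 1997) before Kapoor, Kowalski, Baptiste and Chaudhari (Jan 9, 1997).
Among Kapoor, Kowalski, Baptiste and Chaudhari, paramedic-certified before not paramedic-certified: Kapoor and Kowalski (paramedic-certified) before Baptiste and Chaudhari (not paramedic-certified).
Kapoor and Kowalski both have date of promotion to current rank 8 Jul 2011, so the next rule applies.
Among Kapoor and Kowalski, by total department service (higher first): Kapoor (20 years) before Kowalski (7 years).
Baptiste and Chaudhari both have date of promotion to current rank 11 Apr 2010, so the next rule applies.
Among Baptiste and Chaudhari, by total department service (higher first): Baptiste (28 years) before Chaudhari (21 years).
Order: Mbeki, Szabo, Haddad, Marino, Kapoor, Kowalski, Baptiste, Chaudhari.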